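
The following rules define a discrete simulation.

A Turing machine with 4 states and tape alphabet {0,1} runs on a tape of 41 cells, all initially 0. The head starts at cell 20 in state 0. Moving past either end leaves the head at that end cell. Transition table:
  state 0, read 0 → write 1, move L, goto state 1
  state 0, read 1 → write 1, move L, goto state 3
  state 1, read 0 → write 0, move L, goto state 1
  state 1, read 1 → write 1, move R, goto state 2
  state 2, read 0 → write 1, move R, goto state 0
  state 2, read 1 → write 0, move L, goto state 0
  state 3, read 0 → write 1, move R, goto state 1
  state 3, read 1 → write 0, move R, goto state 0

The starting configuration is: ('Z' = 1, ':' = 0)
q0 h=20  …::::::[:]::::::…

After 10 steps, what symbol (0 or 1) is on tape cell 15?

k=0  q0 h=20  …::::::[:]::::::…
k=1  q1 h=19  …::::::[:]Z:::::…
k=2  q1 h=18  …::::::[:]:Z::::…
k=3  q1 h=17  …::::::[:]::Z:::…
k=4  q1 h=16  …::::::[:]:::Z::…
k=5  q1 h=15  …::::::[:]::::Z:…
k=6  q1 h=14  …::::::[:]:::::Z…
k=7  q1 h=13  …::::::[:]::::::…
k=8  q1 h=12  …::::::[:]::::::…
k=9  q1 h=11  …::::::[:]::::::…
k=10  q1 h=10  …::::::[:]::::::…

0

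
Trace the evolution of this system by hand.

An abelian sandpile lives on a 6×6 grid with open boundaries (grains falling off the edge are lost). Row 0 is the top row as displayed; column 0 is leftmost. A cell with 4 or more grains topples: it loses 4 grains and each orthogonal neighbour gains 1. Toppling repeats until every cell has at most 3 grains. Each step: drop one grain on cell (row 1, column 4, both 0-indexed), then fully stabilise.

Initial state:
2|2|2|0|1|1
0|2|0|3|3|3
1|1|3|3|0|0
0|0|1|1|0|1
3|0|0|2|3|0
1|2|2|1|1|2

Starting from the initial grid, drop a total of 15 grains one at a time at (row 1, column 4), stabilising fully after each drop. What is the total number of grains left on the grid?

step 0: 2|2|2|0|1|1
0|2|0|3|3|3
1|1|3|3|0|0
0|0|1|1|0|1
3|0|0|2|3|0
1|2|2|1|1|2
step 1: 2|2|2|1|2|2
0|2|2|1|2|0
1|2|0|1|2|1
0|0|2|2|0|1
3|0|0|2|3|0
1|2|2|1|1|2
step 2: 2|2|2|1|2|2
0|2|2|1|3|0
1|2|0|1|2|1
0|0|2|2|0|1
3|0|0|2|3|0
1|2|2|1|1|2
step 3: 2|2|2|1|3|2
0|2|2|2|0|1
1|2|0|1|3|1
0|0|2|2|0|1
3|0|0|2|3|0
1|2|2|1|1|2
step 4: 2|2|2|1|3|2
0|2|2|2|1|1
1|2|0|1|3|1
0|0|2|2|0|1
3|0|0|2|3|0
1|2|2|1|1|2
step 5: 2|2|2|1|3|2
0|2|2|2|2|1
1|2|0|1|3|1
0|0|2|2|0|1
3|0|0|2|3|0
1|2|2|1|1|2
step 6: 2|2|2|1|3|2
0|2|2|2|3|1
1|2|0|1|3|1
0|0|2|2|0|1
3|0|0|2|3|0
1|2|2|1|1|2
step 7: 2|2|2|2|0|3
0|2|2|3|2|2
1|2|0|2|0|2
0|0|2|2|1|1
3|0|0|2|3|0
1|2|2|1|1|2
step 8: 2|2|2|2|0|3
0|2|2|3|3|2
1|2|0|2|0|2
0|0|2|2|1|1
3|0|0|2|3|0
1|2|2|1|1|2
step 9: 2|2|2|3|1|3
0|2|3|0|1|3
1|2|0|3|1|2
0|0|2|2|1|1
3|0|0|2|3|0
1|2|2|1|1|2
step 10: 2|2|2|3|1|3
0|2|3|0|2|3
1|2|0|3|1|2
0|0|2|2|1|1
3|0|0|2|3|0
1|2|2|1|1|2
step 11: 2|2|2|3|1|3
0|2|3|0|3|3
1|2|0|3|1|2
0|0|2|2|1|1
3|0|0|2|3|0
1|2|2|1|1|2
step 12: 2|2|2|3|3|0
0|2|3|1|1|1
1|2|0|3|2|3
0|0|2|2|1|1
3|0|0|2|3|0
1|2|2|1|1|2
step 13: 2|2|2|3|3|0
0|2|3|1|2|1
1|2|0|3|2|3
0|0|2|2|1|1
3|0|0|2|3|0
1|2|2|1|1|2
step 14: 2|2|2|3|3|0
0|2|3|1|3|1
1|2|0|3|2|3
0|0|2|2|1|1
3|0|0|2|3|0
1|2|2|1|1|2
step 15: 2|2|3|0|1|1
0|2|3|3|1|2
1|2|0|3|3|3
0|0|2|2|1|1
3|0|0|2|3|0
1|2|2|1|1|2

55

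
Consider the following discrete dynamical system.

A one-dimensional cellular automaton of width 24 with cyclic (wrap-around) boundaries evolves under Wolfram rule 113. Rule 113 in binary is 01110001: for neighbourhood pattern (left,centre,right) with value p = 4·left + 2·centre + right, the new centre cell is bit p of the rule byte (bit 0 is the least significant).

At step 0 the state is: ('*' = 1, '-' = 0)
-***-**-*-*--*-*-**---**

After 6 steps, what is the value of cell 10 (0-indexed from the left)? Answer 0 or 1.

0) -***-**-*-*--*-*-**---**
1) *--**-**-*-*--*-*-***--*
2) **--**-**-*-*--*-*--**--
3) -**--**-**-*-*--*-*--**-
4) --**--**-**-*-*--*-*--**
5) *--**--**-**-*-*--*-*--*
6) **--**--**-**-*-*--*-*--

0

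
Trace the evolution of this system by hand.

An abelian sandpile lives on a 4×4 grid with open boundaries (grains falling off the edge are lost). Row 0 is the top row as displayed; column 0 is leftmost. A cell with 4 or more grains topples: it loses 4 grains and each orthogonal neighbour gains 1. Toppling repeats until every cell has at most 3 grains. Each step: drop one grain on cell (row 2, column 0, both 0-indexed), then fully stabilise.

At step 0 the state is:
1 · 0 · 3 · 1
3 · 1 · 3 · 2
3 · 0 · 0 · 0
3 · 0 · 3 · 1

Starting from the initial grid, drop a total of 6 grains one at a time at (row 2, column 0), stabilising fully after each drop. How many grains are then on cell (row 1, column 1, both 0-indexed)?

2

k=0  1 · 0 · 3 · 1
3 · 1 · 3 · 2
3 · 0 · 0 · 0
3 · 0 · 3 · 1
k=1  2 · 0 · 3 · 1
0 · 2 · 3 · 2
2 · 1 · 0 · 0
0 · 1 · 3 · 1
k=2  2 · 0 · 3 · 1
0 · 2 · 3 · 2
3 · 1 · 0 · 0
0 · 1 · 3 · 1
k=3  2 · 0 · 3 · 1
1 · 2 · 3 · 2
0 · 2 · 0 · 0
1 · 1 · 3 · 1
k=4  2 · 0 · 3 · 1
1 · 2 · 3 · 2
1 · 2 · 0 · 0
1 · 1 · 3 · 1
k=5  2 · 0 · 3 · 1
1 · 2 · 3 · 2
2 · 2 · 0 · 0
1 · 1 · 3 · 1
k=6  2 · 0 · 3 · 1
1 · 2 · 3 · 2
3 · 2 · 0 · 0
1 · 1 · 3 · 1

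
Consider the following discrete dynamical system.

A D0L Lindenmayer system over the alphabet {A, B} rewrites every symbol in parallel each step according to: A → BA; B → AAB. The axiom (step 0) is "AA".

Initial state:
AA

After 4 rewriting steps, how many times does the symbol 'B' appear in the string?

0) AA
1) BABA
2) AABBAAABBA
3) BABAAABAABBABABAAABAABBA
4) AABBAAABBABABAAABBABAAABAABBAAABBAAABBABABAAABBABAAABAABBA

24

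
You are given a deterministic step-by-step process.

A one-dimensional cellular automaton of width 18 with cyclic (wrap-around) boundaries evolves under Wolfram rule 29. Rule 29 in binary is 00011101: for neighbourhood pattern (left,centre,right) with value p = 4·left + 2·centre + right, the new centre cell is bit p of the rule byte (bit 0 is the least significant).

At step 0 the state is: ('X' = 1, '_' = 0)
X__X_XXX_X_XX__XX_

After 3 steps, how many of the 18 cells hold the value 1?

gen 0: X__X_XXX_X_XX__XX_
gen 1: XX_X_X___X_X_X_X__
gen 2: X__X_XXX_X_X_X_XX_
gen 3: XX_X_X___X_X_X_X__

8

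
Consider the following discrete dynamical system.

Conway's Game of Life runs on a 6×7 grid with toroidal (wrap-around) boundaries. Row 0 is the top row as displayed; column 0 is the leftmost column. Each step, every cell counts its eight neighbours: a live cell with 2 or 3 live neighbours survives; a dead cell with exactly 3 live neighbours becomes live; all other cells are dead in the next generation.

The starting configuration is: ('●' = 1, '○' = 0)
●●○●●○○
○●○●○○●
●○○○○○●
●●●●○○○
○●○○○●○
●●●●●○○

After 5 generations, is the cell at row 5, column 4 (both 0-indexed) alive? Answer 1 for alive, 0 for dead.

step 0: ●●○●●○○
○●○●○○●
●○○○○○●
●●●●○○○
○●○○○●○
●●●●●○○
step 1: ○○○○○●●
○●○●●●●
○○○●○○●
○○●○○○○
○○○○○○●
○○○○○●●
step 2: ○○○○○○○
○○●●○○○
●○○●○○●
○○○○○○○
○○○○○●●
●○○○○○○
step 3: ○○○○○○○
○○●●○○○
○○●●○○○
●○○○○●○
○○○○○○●
○○○○○○●
step 4: ○○○○○○○
○○●●○○○
○●●●●○○
○○○○○○●
●○○○○●●
○○○○○○○
step 5: ○○○○○○○
○●○○●○○
○●○○●○○
○●●●●○●
●○○○○●●
○○○○○○●

0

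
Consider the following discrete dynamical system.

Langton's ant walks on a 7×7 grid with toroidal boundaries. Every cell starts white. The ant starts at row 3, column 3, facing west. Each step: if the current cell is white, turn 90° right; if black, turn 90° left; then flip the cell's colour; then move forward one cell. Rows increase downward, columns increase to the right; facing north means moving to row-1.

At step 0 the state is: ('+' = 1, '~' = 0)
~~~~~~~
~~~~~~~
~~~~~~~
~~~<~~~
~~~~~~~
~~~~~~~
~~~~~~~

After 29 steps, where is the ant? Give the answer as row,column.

step 0: ~~~~~~~
~~~~~~~
~~~~~~~
~~~<~~~
~~~~~~~
~~~~~~~
~~~~~~~
step 1: ~~~~~~~
~~~~~~~
~~~^~~~
~~~+~~~
~~~~~~~
~~~~~~~
~~~~~~~
step 2: ~~~~~~~
~~~~~~~
~~~+>~~
~~~+~~~
~~~~~~~
~~~~~~~
~~~~~~~
step 3: ~~~~~~~
~~~~~~~
~~~++~~
~~~+v~~
~~~~~~~
~~~~~~~
~~~~~~~
step 4: ~~~~~~~
~~~~~~~
~~~++~~
~~~<+~~
~~~~~~~
~~~~~~~
~~~~~~~
step 5: ~~~~~~~
~~~~~~~
~~~++~~
~~~~+~~
~~~v~~~
~~~~~~~
~~~~~~~
step 6: ~~~~~~~
~~~~~~~
~~~++~~
~~~~+~~
~~<+~~~
~~~~~~~
~~~~~~~
step 7: ~~~~~~~
~~~~~~~
~~~++~~
~~^~+~~
~~++~~~
~~~~~~~
~~~~~~~
step 8: ~~~~~~~
~~~~~~~
~~~++~~
~~+>+~~
~~++~~~
~~~~~~~
~~~~~~~
step 9: ~~~~~~~
~~~~~~~
~~~++~~
~~+++~~
~~+v~~~
~~~~~~~
~~~~~~~
step 10: ~~~~~~~
~~~~~~~
~~~++~~
~~+++~~
~~+~>~~
~~~~~~~
~~~~~~~
step 11: ~~~~~~~
~~~~~~~
~~~++~~
~~+++~~
~~+~+~~
~~~~v~~
~~~~~~~
step 12: ~~~~~~~
~~~~~~~
~~~++~~
~~+++~~
~~+~+~~
~~~<+~~
~~~~~~~
step 13: ~~~~~~~
~~~~~~~
~~~++~~
~~+++~~
~~+^+~~
~~~++~~
~~~~~~~
step 14: ~~~~~~~
~~~~~~~
~~~++~~
~~+++~~
~~++>~~
~~~++~~
~~~~~~~
step 15: ~~~~~~~
~~~~~~~
~~~++~~
~~++^~~
~~++~~~
~~~++~~
~~~~~~~
step 16: ~~~~~~~
~~~~~~~
~~~++~~
~~+<~~~
~~++~~~
~~~++~~
~~~~~~~
step 17: ~~~~~~~
~~~~~~~
~~~++~~
~~+~~~~
~~+v~~~
~~~++~~
~~~~~~~
step 18: ~~~~~~~
~~~~~~~
~~~++~~
~~+~~~~
~~+~>~~
~~~++~~
~~~~~~~
step 19: ~~~~~~~
~~~~~~~
~~~++~~
~~+~~~~
~~+~+~~
~~~+v~~
~~~~~~~
step 20: ~~~~~~~
~~~~~~~
~~~++~~
~~+~~~~
~~+~+~~
~~~+~>~
~~~~~~~
step 21: ~~~~~~~
~~~~~~~
~~~++~~
~~+~~~~
~~+~+~~
~~~+~+~
~~~~~v~
step 22: ~~~~~~~
~~~~~~~
~~~++~~
~~+~~~~
~~+~+~~
~~~+~+~
~~~~<+~
step 23: ~~~~~~~
~~~~~~~
~~~++~~
~~+~~~~
~~+~+~~
~~~+^+~
~~~~++~
step 24: ~~~~~~~
~~~~~~~
~~~++~~
~~+~~~~
~~+~+~~
~~~++>~
~~~~++~
step 25: ~~~~~~~
~~~~~~~
~~~++~~
~~+~~~~
~~+~+^~
~~~++~~
~~~~++~
step 26: ~~~~~~~
~~~~~~~
~~~++~~
~~+~~~~
~~+~++>
~~~++~~
~~~~++~
step 27: ~~~~~~~
~~~~~~~
~~~++~~
~~+~~~~
~~+~+++
~~~++~v
~~~~++~
step 28: ~~~~~~~
~~~~~~~
~~~++~~
~~+~~~~
~~+~+++
~~~++<+
~~~~++~
step 29: ~~~~~~~
~~~~~~~
~~~++~~
~~+~~~~
~~+~+^+
~~~++++
~~~~++~

4,5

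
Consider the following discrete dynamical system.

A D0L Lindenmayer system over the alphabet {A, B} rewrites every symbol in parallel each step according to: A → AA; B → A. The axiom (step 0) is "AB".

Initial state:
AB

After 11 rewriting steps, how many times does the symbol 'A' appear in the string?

k=0  AB
k=1  AAA
k=2  AAAAAA
k=3  AAAAAAAAAAAA
k=4  AAAAAAAAAAAAAAAAAAAAAAAA
k=5  AAAAAAAAAAAAAAAAAAAAAAAAAAAAAAAAAAAAAAAAAAAAAAAA
k=6  AAAAAAAAAAAAAAAAAAAAAAAAAAAAAAAAAAAAAAAAAAAAAAAAAAAAAAAAAAAAAAAAAAAAAAAAAAAAAAAAAAAAAAAAAAAAAAAA
k=7  AAAAAAAAAAAAAAAAAAAAAAAAAAAAAAAAAAAAAAAAAAAAAAAAAAAAAAAAAA…AAAAAAAAAAAAAAAAAAAAAAAAAAAAAAAAAAAAAAAAAAAAAAAAAAAAAAAAAA  (len 192)
k=8  AAAAAAAAAAAAAAAAAAAAAAAAAAAAAAAAAAAAAAAAAAAAAAAAAAAAAAAAAA…AAAAAAAAAAAAAAAAAAAAAAAAAAAAAAAAAAAAAAAAAAAAAAAAAAAAAAAAAA  (len 384)
k=9  AAAAAAAAAAAAAAAAAAAAAAAAAAAAAAAAAAAAAAAAAAAAAAAAAAAAAAAAAA…AAAAAAAAAAAAAAAAAAAAAAAAAAAAAAAAAAAAAAAAAAAAAAAAAAAAAAAAAA  (len 768)
k=10  AAAAAAAAAAAAAAAAAAAAAAAAAAAAAAAAAAAAAAAAAAAAAAAAAAAAAAAAAA…AAAAAAAAAAAAAAAAAAAAAAAAAAAAAAAAAAAAAAAAAAAAAAAAAAAAAAAAAA  (len 1536)
k=11  AAAAAAAAAAAAAAAAAAAAAAAAAAAAAAAAAAAAAAAAAAAAAAAAAAAAAAAAAA…AAAAAAAAAAAAAAAAAAAAAAAAAAAAAAAAAAAAAAAAAAAAAAAAAAAAAAAAAA  (len 3072)

3072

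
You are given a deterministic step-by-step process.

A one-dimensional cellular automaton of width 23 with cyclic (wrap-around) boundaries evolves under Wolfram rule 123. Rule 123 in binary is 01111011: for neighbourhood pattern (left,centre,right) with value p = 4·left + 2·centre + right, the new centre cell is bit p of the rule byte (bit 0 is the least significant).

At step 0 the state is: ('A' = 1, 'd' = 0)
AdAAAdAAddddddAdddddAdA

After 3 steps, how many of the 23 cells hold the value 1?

20

0) AdAAAdAAddddddAdddddAdA
1) AAAdAAAAAAAAAAdAAAAAdAA
2) ddAAAddddddddAAAdddAAAd
3) AAAdAAAAAAAAAAdAAAAAdAA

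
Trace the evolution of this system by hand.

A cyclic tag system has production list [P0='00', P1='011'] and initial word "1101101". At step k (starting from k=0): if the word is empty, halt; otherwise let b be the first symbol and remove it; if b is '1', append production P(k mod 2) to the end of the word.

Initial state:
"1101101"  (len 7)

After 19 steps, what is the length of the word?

[0] "1101101"  (len 7)
[1] "10110100"  (len 8)
[2] "0110100011"  (len 10)
[3] "110100011"  (len 9)
[4] "10100011011"  (len 11)
[5] "010001101100"  (len 12)
[6] "10001101100"  (len 11)
[7] "000110110000"  (len 12)
[8] "00110110000"  (len 11)
[9] "0110110000"  (len 10)
[10] "110110000"  (len 9)
[11] "1011000000"  (len 10)
[12] "011000000011"  (len 12)
[13] "11000000011"  (len 11)
[14] "1000000011011"  (len 13)
[15] "00000001101100"  (len 14)
[16] "0000001101100"  (len 13)
[17] "000001101100"  (len 12)
[18] "00001101100"  (len 11)
[19] "0001101100"  (len 10)

10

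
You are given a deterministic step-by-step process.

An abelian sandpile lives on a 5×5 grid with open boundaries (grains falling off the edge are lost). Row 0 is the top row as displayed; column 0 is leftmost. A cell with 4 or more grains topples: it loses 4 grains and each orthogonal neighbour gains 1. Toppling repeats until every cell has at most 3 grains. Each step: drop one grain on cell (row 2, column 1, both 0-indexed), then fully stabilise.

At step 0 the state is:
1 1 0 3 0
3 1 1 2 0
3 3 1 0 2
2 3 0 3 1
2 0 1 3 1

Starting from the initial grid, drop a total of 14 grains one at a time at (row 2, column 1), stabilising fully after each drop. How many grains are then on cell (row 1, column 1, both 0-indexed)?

[0] 1 1 0 3 0
3 1 1 2 0
3 3 1 0 2
2 3 0 3 1
2 0 1 3 1
[1] 2 1 0 3 0
0 3 1 2 0
2 2 2 0 2
0 1 1 3 1
3 1 1 3 1
[2] 2 1 0 3 0
0 3 1 2 0
2 3 2 0 2
0 1 1 3 1
3 1 1 3 1
[3] 2 2 0 3 0
1 0 2 2 0
3 1 3 0 2
0 2 1 3 1
3 1 1 3 1
[4] 2 2 0 3 0
1 0 2 2 0
3 2 3 0 2
0 2 1 3 1
3 1 1 3 1
[5] 2 2 0 3 0
1 0 2 2 0
3 3 3 0 2
0 2 1 3 1
3 1 1 3 1
[6] 2 2 0 3 0
2 1 3 2 0
0 2 0 1 2
1 3 2 3 1
3 1 1 3 1
[7] 2 2 0 3 0
2 1 3 2 0
0 3 0 1 2
1 3 2 3 1
3 1 1 3 1
[8] 2 2 0 3 0
2 2 3 2 0
1 1 1 1 2
2 0 3 3 1
3 2 1 3 1
[9] 2 2 0 3 0
2 2 3 2 0
1 2 1 1 2
2 0 3 3 1
3 2 1 3 1
[10] 2 2 0 3 0
2 2 3 2 0
1 3 1 1 2
2 0 3 3 1
3 2 1 3 1
[11] 2 2 0 3 0
2 3 3 2 0
2 0 2 1 2
2 1 3 3 1
3 2 1 3 1
[12] 2 2 0 3 0
2 3 3 2 0
2 1 2 1 2
2 1 3 3 1
3 2 1 3 1
[13] 2 2 0 3 0
2 3 3 2 0
2 2 2 1 2
2 1 3 3 1
3 2 1 3 1
[14] 2 2 0 3 0
2 3 3 2 0
2 3 2 1 2
2 1 3 3 1
3 2 1 3 1

3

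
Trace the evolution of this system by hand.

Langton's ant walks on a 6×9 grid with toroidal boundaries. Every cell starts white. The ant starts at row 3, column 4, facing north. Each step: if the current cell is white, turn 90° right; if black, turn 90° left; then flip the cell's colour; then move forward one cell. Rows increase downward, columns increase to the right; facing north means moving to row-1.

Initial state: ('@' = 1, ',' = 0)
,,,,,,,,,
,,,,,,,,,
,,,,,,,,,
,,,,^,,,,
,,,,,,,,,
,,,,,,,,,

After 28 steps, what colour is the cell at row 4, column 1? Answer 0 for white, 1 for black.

t=0: ,,,,,,,,,
,,,,,,,,,
,,,,,,,,,
,,,,^,,,,
,,,,,,,,,
,,,,,,,,,
t=1: ,,,,,,,,,
,,,,,,,,,
,,,,,,,,,
,,,,@>,,,
,,,,,,,,,
,,,,,,,,,
t=2: ,,,,,,,,,
,,,,,,,,,
,,,,,,,,,
,,,,@@,,,
,,,,,v,,,
,,,,,,,,,
t=3: ,,,,,,,,,
,,,,,,,,,
,,,,,,,,,
,,,,@@,,,
,,,,<@,,,
,,,,,,,,,
t=4: ,,,,,,,,,
,,,,,,,,,
,,,,,,,,,
,,,,^@,,,
,,,,@@,,,
,,,,,,,,,
t=5: ,,,,,,,,,
,,,,,,,,,
,,,,,,,,,
,,,<,@,,,
,,,,@@,,,
,,,,,,,,,
t=6: ,,,,,,,,,
,,,,,,,,,
,,,^,,,,,
,,,@,@,,,
,,,,@@,,,
,,,,,,,,,
t=7: ,,,,,,,,,
,,,,,,,,,
,,,@>,,,,
,,,@,@,,,
,,,,@@,,,
,,,,,,,,,
t=8: ,,,,,,,,,
,,,,,,,,,
,,,@@,,,,
,,,@v@,,,
,,,,@@,,,
,,,,,,,,,
t=9: ,,,,,,,,,
,,,,,,,,,
,,,@@,,,,
,,,<@@,,,
,,,,@@,,,
,,,,,,,,,
t=10: ,,,,,,,,,
,,,,,,,,,
,,,@@,,,,
,,,,@@,,,
,,,v@@,,,
,,,,,,,,,
t=11: ,,,,,,,,,
,,,,,,,,,
,,,@@,,,,
,,,,@@,,,
,,<@@@,,,
,,,,,,,,,
t=12: ,,,,,,,,,
,,,,,,,,,
,,,@@,,,,
,,^,@@,,,
,,@@@@,,,
,,,,,,,,,
t=13: ,,,,,,,,,
,,,,,,,,,
,,,@@,,,,
,,@>@@,,,
,,@@@@,,,
,,,,,,,,,
t=14: ,,,,,,,,,
,,,,,,,,,
,,,@@,,,,
,,@@@@,,,
,,@v@@,,,
,,,,,,,,,
t=15: ,,,,,,,,,
,,,,,,,,,
,,,@@,,,,
,,@@@@,,,
,,@,>@,,,
,,,,,,,,,
t=16: ,,,,,,,,,
,,,,,,,,,
,,,@@,,,,
,,@@^@,,,
,,@,,@,,,
,,,,,,,,,
t=17: ,,,,,,,,,
,,,,,,,,,
,,,@@,,,,
,,@<,@,,,
,,@,,@,,,
,,,,,,,,,
t=18: ,,,,,,,,,
,,,,,,,,,
,,,@@,,,,
,,@,,@,,,
,,@v,@,,,
,,,,,,,,,
t=19: ,,,,,,,,,
,,,,,,,,,
,,,@@,,,,
,,@,,@,,,
,,<@,@,,,
,,,,,,,,,
t=20: ,,,,,,,,,
,,,,,,,,,
,,,@@,,,,
,,@,,@,,,
,,,@,@,,,
,,v,,,,,,
t=21: ,,,,,,,,,
,,,,,,,,,
,,,@@,,,,
,,@,,@,,,
,,,@,@,,,
,<@,,,,,,
t=22: ,,,,,,,,,
,,,,,,,,,
,,,@@,,,,
,,@,,@,,,
,^,@,@,,,
,@@,,,,,,
t=23: ,,,,,,,,,
,,,,,,,,,
,,,@@,,,,
,,@,,@,,,
,@>@,@,,,
,@@,,,,,,
t=24: ,,,,,,,,,
,,,,,,,,,
,,,@@,,,,
,,@,,@,,,
,@@@,@,,,
,@v,,,,,,
t=25: ,,,,,,,,,
,,,,,,,,,
,,,@@,,,,
,,@,,@,,,
,@@@,@,,,
,@,>,,,,,
t=26: ,,,v,,,,,
,,,,,,,,,
,,,@@,,,,
,,@,,@,,,
,@@@,@,,,
,@,@,,,,,
t=27: ,,<@,,,,,
,,,,,,,,,
,,,@@,,,,
,,@,,@,,,
,@@@,@,,,
,@,@,,,,,
t=28: ,,@@,,,,,
,,,,,,,,,
,,,@@,,,,
,,@,,@,,,
,@@@,@,,,
,@^@,,,,,

1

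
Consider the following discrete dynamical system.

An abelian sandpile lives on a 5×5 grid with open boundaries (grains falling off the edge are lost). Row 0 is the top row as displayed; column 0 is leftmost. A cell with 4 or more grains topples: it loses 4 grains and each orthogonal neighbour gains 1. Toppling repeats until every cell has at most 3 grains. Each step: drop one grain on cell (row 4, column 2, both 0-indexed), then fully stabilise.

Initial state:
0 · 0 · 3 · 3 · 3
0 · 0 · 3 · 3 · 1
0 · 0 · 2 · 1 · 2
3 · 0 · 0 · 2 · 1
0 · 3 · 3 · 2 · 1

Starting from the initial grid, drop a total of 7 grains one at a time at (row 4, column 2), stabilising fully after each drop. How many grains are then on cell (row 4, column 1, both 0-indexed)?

2

k=0  0 · 0 · 3 · 3 · 3
0 · 0 · 3 · 3 · 1
0 · 0 · 2 · 1 · 2
3 · 0 · 0 · 2 · 1
0 · 3 · 3 · 2 · 1
k=1  0 · 0 · 3 · 3 · 3
0 · 0 · 3 · 3 · 1
0 · 0 · 2 · 1 · 2
3 · 1 · 1 · 2 · 1
1 · 0 · 1 · 3 · 1
k=2  0 · 0 · 3 · 3 · 3
0 · 0 · 3 · 3 · 1
0 · 0 · 2 · 1 · 2
3 · 1 · 1 · 2 · 1
1 · 0 · 2 · 3 · 1
k=3  0 · 0 · 3 · 3 · 3
0 · 0 · 3 · 3 · 1
0 · 0 · 2 · 1 · 2
3 · 1 · 1 · 2 · 1
1 · 0 · 3 · 3 · 1
k=4  0 · 0 · 3 · 3 · 3
0 · 0 · 3 · 3 · 1
0 · 0 · 2 · 1 · 2
3 · 1 · 2 · 3 · 1
1 · 1 · 1 · 0 · 2
k=5  0 · 0 · 3 · 3 · 3
0 · 0 · 3 · 3 · 1
0 · 0 · 2 · 1 · 2
3 · 1 · 2 · 3 · 1
1 · 1 · 2 · 0 · 2
k=6  0 · 0 · 3 · 3 · 3
0 · 0 · 3 · 3 · 1
0 · 0 · 2 · 1 · 2
3 · 1 · 2 · 3 · 1
1 · 1 · 3 · 0 · 2
k=7  0 · 0 · 3 · 3 · 3
0 · 0 · 3 · 3 · 1
0 · 0 · 2 · 1 · 2
3 · 1 · 3 · 3 · 1
1 · 2 · 0 · 1 · 2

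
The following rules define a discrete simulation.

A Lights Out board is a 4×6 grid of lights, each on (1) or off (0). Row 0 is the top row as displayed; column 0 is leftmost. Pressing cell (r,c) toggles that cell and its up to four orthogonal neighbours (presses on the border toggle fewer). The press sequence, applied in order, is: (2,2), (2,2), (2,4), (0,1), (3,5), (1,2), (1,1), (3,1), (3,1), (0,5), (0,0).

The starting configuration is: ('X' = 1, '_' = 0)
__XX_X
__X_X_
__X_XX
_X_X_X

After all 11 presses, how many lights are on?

gen 0: __XX_X
__X_X_
__X_XX
_X_X_X
gen 1: __XX_X
____X_
_X_XXX
_XXX_X
gen 2: __XX_X
__X_X_
__X_XX
_X_X_X
gen 3: __XX_X
__X___
__XX__
_X_XXX
gen 4: XX_X_X
_XX___
__XX__
_X_XXX
gen 5: XX_X_X
_XX___
__XX_X
_X_X__
gen 6: XXXX_X
___X__
___X_X
_X_X__
gen 7: X_XX_X
XXXX__
_X_X_X
_X_X__
gen 8: X_XX_X
XXXX__
___X_X
X_XX__
gen 9: X_XX_X
XXXX__
_X_X_X
_X_X__
gen 10: X_XXX_
XXXX_X
_X_X_X
_X_X__
gen 11: _XXXX_
_XXX_X
_X_X_X
_X_X__

13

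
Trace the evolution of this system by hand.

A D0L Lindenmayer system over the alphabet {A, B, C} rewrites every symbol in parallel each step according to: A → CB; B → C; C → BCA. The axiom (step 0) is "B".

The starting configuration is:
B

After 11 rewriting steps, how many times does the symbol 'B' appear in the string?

872

step 0: B
step 1: C
step 2: BCA
step 3: CBCACB
step 4: BCACBCACBBCAC
step 5: CBCACBBCACBCACBBCACCBCACBBCA
step 6: BCACBCACBBCACCBCACBBCACBCACBBCACCBCACBBCABCACBCACBBCACCBCACB
step 7: CBCACBBCACBCACBBCACCBCACBBCABCACBCACBBCACCBCACBBCACBCACBBC…ACBCACBBCACCBCACBCBCACBBCACBCACBBCACCBCACBBCABCACBCACBBCAC  (len 129)
step 8: BCACBCACBBCACCBCACBBCACBCACBBCACCBCACBBCABCACBCACBBCACCBCA…ACCBCACBBCABCACBCACBBCACCBCACBCBCACBBCACBCACBBCACCBCACBBCA  (len 277)
step 9: CBCACBBCACBCACBBCACCBCACBBCABCACBCACBBCACCBCACBBCACBCACBBC…ACBCACBBCACCBCACBBCACBCACBBCACCBCACBBCABCACBCACBBCACCBCACB  (len 595)
step 10: BCACBCACBBCACCBCACBBCACBCACBBCACCBCACBBCABCACBCACBBCACCBCA…ACBCACBBCACCBCACBCBCACBBCACBCACBBCACCBCACBBCABCACBCACBBCAC  (len 1278)
step 11: CBCACBBCACBCACBBCACCBCACBBCABCACBCACBBCACCBCACBBCACBCACBBC…ACCBCACBBCABCACBCACBBCACCBCACBCBCACBBCACBCACBBCACCBCACBBCA  (len 2745)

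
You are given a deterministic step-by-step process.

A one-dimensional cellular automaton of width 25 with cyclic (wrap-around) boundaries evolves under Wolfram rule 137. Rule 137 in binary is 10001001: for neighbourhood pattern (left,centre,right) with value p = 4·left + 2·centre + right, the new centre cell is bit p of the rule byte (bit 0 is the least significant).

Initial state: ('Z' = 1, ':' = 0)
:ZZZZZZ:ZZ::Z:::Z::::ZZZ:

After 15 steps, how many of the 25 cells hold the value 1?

gen 0: :ZZZZZZ:ZZ::Z:::Z::::ZZZ:
gen 1: :ZZZZZ::Z:::::Z:::ZZ:ZZ::
gen 2: :ZZZZ:::::ZZZ:::Z:Z::Z::Z
gen 3: :ZZZ::ZZZ:ZZ::Z::::::::::
gen 4: :ZZ:::ZZ::Z:::::ZZZZZZZZZ
gen 5: :Z::Z:Z:::::ZZZ:ZZZZZZZZ:
gen 6: ::::::::ZZZ:ZZ::ZZZZZZZ::
gen 7: ZZZZZZZ:ZZ::Z:::ZZZZZZ::Z
gen 8: ZZZZZZ::Z:::::Z:ZZZZZ:::Z
gen 9: ZZZZZ:::::ZZZ:::ZZZZ::Z:Z
gen 10: ZZZZ::ZZZ:ZZ::Z:ZZZ:::::Z
gen 11: ZZZ:::ZZ::Z:::::ZZ::ZZZ:Z
gen 12: ZZ::Z:Z:::::ZZZ:Z:::ZZ::Z
gen 13: Z:::::::ZZZ:ZZ::::Z:Z:::Z
gen 14: ::ZZZZZ:ZZ::Z::ZZ:::::Z:Z
gen 15: ::ZZZZ::Z::::::Z::ZZZ::::

9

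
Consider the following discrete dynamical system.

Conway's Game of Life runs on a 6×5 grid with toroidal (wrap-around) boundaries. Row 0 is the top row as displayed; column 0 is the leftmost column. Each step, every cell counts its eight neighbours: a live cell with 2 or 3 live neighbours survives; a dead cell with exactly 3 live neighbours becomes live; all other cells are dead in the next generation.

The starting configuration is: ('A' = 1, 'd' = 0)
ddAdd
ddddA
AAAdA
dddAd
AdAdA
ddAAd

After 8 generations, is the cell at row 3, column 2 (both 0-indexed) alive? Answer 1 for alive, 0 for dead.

0

k=0  ddAdd
ddddA
AAAdA
dddAd
AdAdA
ddAAd
k=1  ddAdd
ddAdA
AAAdA
ddddd
dAAdA
ddAdA
k=2  dAAdd
ddAdA
AAAdA
ddddA
AAAdd
AdAdd
k=3  AdAdd
ddddA
dAAdA
ddddA
AdAAA
AddAd
k=4  AAdAd
ddAdA
ddddA
ddddd
AAAdd
Adddd
k=5  AAAAd
dAAdA
dddAd
AAddd
AAddd
ddddd
k=6  AddAA
ddddA
dddAA
AAAdA
AAddd
ddddA
k=7  AddAd
ddddd
dAAdd
ddAdd
ddAAd
dAdAd
k=8  ddAdA
dAAdd
dAAdd
ddddd
dAdAd
dAdAd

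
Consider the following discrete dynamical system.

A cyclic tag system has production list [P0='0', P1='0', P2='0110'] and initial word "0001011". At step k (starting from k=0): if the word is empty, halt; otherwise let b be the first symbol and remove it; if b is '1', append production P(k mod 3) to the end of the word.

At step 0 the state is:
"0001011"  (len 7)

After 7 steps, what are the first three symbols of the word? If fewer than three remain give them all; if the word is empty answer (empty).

0) "0001011"  (len 7)
1) "001011"  (len 6)
2) "01011"  (len 5)
3) "1011"  (len 4)
4) "0110"  (len 4)
5) "110"  (len 3)
6) "100110"  (len 6)
7) "001100"  (len 6)

001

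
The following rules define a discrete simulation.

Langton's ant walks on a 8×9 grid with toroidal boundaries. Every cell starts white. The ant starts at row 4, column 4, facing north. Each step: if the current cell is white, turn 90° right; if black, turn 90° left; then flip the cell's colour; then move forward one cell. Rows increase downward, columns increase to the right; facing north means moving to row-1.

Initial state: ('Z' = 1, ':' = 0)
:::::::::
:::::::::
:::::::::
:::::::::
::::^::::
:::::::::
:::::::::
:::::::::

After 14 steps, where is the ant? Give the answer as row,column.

[0] :::::::::
:::::::::
:::::::::
:::::::::
::::^::::
:::::::::
:::::::::
:::::::::
[1] :::::::::
:::::::::
:::::::::
:::::::::
::::Z>:::
:::::::::
:::::::::
:::::::::
[2] :::::::::
:::::::::
:::::::::
:::::::::
::::ZZ:::
:::::v:::
:::::::::
:::::::::
[3] :::::::::
:::::::::
:::::::::
:::::::::
::::ZZ:::
::::<Z:::
:::::::::
:::::::::
[4] :::::::::
:::::::::
:::::::::
:::::::::
::::^Z:::
::::ZZ:::
:::::::::
:::::::::
[5] :::::::::
:::::::::
:::::::::
:::::::::
:::<:Z:::
::::ZZ:::
:::::::::
:::::::::
[6] :::::::::
:::::::::
:::::::::
:::^:::::
:::Z:Z:::
::::ZZ:::
:::::::::
:::::::::
[7] :::::::::
:::::::::
:::::::::
:::Z>::::
:::Z:Z:::
::::ZZ:::
:::::::::
:::::::::
[8] :::::::::
:::::::::
:::::::::
:::ZZ::::
:::ZvZ:::
::::ZZ:::
:::::::::
:::::::::
[9] :::::::::
:::::::::
:::::::::
:::ZZ::::
:::<ZZ:::
::::ZZ:::
:::::::::
:::::::::
[10] :::::::::
:::::::::
:::::::::
:::ZZ::::
::::ZZ:::
:::vZZ:::
:::::::::
:::::::::
[11] :::::::::
:::::::::
:::::::::
:::ZZ::::
::::ZZ:::
::<ZZZ:::
:::::::::
:::::::::
[12] :::::::::
:::::::::
:::::::::
:::ZZ::::
::^:ZZ:::
::ZZZZ:::
:::::::::
:::::::::
[13] :::::::::
:::::::::
:::::::::
:::ZZ::::
::Z>ZZ:::
::ZZZZ:::
:::::::::
:::::::::
[14] :::::::::
:::::::::
:::::::::
:::ZZ::::
::ZZZZ:::
::ZvZZ:::
:::::::::
:::::::::

5,3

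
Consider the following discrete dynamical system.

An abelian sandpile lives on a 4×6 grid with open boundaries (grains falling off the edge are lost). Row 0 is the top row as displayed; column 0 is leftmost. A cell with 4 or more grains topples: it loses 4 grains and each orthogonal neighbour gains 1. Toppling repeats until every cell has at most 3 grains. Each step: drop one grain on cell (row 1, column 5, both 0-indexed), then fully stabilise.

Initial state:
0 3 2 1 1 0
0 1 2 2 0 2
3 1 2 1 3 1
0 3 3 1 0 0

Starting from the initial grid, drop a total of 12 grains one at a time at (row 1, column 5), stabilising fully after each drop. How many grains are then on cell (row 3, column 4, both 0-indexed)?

1

step 0: 0 3 2 1 1 0
0 1 2 2 0 2
3 1 2 1 3 1
0 3 3 1 0 0
step 1: 0 3 2 1 1 0
0 1 2 2 0 3
3 1 2 1 3 1
0 3 3 1 0 0
step 2: 0 3 2 1 1 1
0 1 2 2 1 0
3 1 2 1 3 2
0 3 3 1 0 0
step 3: 0 3 2 1 1 1
0 1 2 2 1 1
3 1 2 1 3 2
0 3 3 1 0 0
step 4: 0 3 2 1 1 1
0 1 2 2 1 2
3 1 2 1 3 2
0 3 3 1 0 0
step 5: 0 3 2 1 1 1
0 1 2 2 1 3
3 1 2 1 3 2
0 3 3 1 0 0
step 6: 0 3 2 1 1 2
0 1 2 2 2 0
3 1 2 1 3 3
0 3 3 1 0 0
step 7: 0 3 2 1 1 2
0 1 2 2 2 1
3 1 2 1 3 3
0 3 3 1 0 0
step 8: 0 3 2 1 1 2
0 1 2 2 2 2
3 1 2 1 3 3
0 3 3 1 0 0
step 9: 0 3 2 1 1 2
0 1 2 2 2 3
3 1 2 1 3 3
0 3 3 1 0 0
step 10: 0 3 2 1 2 3
0 1 2 3 0 2
3 1 2 2 1 1
0 3 3 1 1 1
step 11: 0 3 2 1 2 3
0 1 2 3 0 3
3 1 2 2 1 1
0 3 3 1 1 1
step 12: 0 3 2 1 3 0
0 1 2 3 1 1
3 1 2 2 1 2
0 3 3 1 1 1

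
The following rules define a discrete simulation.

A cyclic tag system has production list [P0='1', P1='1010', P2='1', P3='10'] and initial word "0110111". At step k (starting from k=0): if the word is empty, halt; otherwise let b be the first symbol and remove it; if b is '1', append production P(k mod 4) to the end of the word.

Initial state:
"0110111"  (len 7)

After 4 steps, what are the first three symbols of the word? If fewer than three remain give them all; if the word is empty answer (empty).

0) "0110111"  (len 7)
1) "110111"  (len 6)
2) "101111010"  (len 9)
3) "011110101"  (len 9)
4) "11110101"  (len 8)

111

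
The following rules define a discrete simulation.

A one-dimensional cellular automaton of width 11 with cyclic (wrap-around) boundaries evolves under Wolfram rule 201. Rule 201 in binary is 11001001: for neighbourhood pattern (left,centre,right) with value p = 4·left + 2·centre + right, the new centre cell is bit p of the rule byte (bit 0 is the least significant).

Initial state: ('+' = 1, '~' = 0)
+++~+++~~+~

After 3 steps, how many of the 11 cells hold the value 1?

step 0: +++~+++~~+~
step 1: +++~+++~~~~
step 2: +++~+++~++~
step 3: +++~+++~++~

8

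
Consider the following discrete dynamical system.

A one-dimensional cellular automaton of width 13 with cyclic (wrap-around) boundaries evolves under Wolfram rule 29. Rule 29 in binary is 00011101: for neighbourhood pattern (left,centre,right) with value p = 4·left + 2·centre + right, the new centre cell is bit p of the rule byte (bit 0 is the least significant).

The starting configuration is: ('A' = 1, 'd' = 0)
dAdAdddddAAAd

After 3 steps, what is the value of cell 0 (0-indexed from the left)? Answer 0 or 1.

0

k=0  dAdAdddddAAAd
k=1  dAdAAAAAdAddA
k=2  dAdAdddddAAdA
k=3  dAdAAAAAdAddA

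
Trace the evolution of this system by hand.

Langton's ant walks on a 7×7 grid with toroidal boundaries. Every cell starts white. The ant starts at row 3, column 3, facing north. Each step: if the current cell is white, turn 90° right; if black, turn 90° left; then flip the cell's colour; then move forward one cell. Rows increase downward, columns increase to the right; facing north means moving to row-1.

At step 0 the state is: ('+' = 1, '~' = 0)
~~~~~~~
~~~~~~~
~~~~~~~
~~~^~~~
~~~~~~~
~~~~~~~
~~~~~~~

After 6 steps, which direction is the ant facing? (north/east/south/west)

t=0: ~~~~~~~
~~~~~~~
~~~~~~~
~~~^~~~
~~~~~~~
~~~~~~~
~~~~~~~
t=1: ~~~~~~~
~~~~~~~
~~~~~~~
~~~+>~~
~~~~~~~
~~~~~~~
~~~~~~~
t=2: ~~~~~~~
~~~~~~~
~~~~~~~
~~~++~~
~~~~v~~
~~~~~~~
~~~~~~~
t=3: ~~~~~~~
~~~~~~~
~~~~~~~
~~~++~~
~~~<+~~
~~~~~~~
~~~~~~~
t=4: ~~~~~~~
~~~~~~~
~~~~~~~
~~~^+~~
~~~++~~
~~~~~~~
~~~~~~~
t=5: ~~~~~~~
~~~~~~~
~~~~~~~
~~<~+~~
~~~++~~
~~~~~~~
~~~~~~~
t=6: ~~~~~~~
~~~~~~~
~~^~~~~
~~+~+~~
~~~++~~
~~~~~~~
~~~~~~~

north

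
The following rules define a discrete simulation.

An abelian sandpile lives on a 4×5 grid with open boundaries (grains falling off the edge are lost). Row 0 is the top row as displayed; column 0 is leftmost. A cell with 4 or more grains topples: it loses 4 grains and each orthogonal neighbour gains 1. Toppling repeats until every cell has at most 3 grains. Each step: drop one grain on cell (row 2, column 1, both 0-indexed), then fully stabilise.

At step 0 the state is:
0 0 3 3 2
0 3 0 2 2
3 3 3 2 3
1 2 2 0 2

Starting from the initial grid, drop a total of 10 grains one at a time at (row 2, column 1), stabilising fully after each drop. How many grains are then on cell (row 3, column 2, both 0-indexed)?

1

[0] 0 0 3 3 2
0 3 0 2 2
3 3 3 2 3
1 2 2 0 2
[1] 0 1 3 3 2
2 0 2 2 2
0 3 0 3 3
2 3 3 0 2
[2] 0 1 3 3 2
2 1 2 2 2
1 1 2 3 3
3 1 0 1 2
[3] 0 1 3 3 2
2 1 2 2 2
1 2 2 3 3
3 1 0 1 2
[4] 0 1 3 3 2
2 1 2 2 2
1 3 2 3 3
3 1 0 1 2
[5] 0 1 3 3 2
2 2 2 2 2
2 0 3 3 3
3 2 0 1 2
[6] 0 1 3 3 2
2 2 2 2 2
2 1 3 3 3
3 2 0 1 2
[7] 0 1 3 3 2
2 2 2 2 2
2 2 3 3 3
3 2 0 1 2
[8] 0 1 3 3 2
2 2 2 2 2
2 3 3 3 3
3 2 0 1 2
[9] 0 1 3 3 2
2 3 3 3 3
3 1 1 1 0
3 3 1 2 3
[10] 0 1 3 3 2
2 3 3 3 3
3 2 1 1 0
3 3 1 2 3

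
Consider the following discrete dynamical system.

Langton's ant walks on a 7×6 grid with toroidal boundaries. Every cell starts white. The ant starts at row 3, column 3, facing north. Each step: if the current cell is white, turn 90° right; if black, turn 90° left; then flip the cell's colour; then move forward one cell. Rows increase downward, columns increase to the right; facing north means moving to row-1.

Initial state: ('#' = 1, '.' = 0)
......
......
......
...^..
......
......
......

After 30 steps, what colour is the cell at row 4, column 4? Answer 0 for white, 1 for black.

1

gen 0: ......
......
......
...^..
......
......
......
gen 1: ......
......
......
...#>.
......
......
......
gen 2: ......
......
......
...##.
....v.
......
......
gen 3: ......
......
......
...##.
...<#.
......
......
gen 4: ......
......
......
...^#.
...##.
......
......
gen 5: ......
......
......
..<.#.
...##.
......
......
gen 6: ......
......
..^...
..#.#.
...##.
......
......
gen 7: ......
......
..#>..
..#.#.
...##.
......
......
gen 8: ......
......
..##..
..#v#.
...##.
......
......
gen 9: ......
......
..##..
..<##.
...##.
......
......
gen 10: ......
......
..##..
...##.
..v##.
......
......
gen 11: ......
......
..##..
...##.
.<###.
......
......
gen 12: ......
......
..##..
.^.##.
.####.
......
......
gen 13: ......
......
..##..
.#>##.
.####.
......
......
gen 14: ......
......
..##..
.####.
.#v##.
......
......
gen 15: ......
......
..##..
.####.
.#.>#.
......
......
gen 16: ......
......
..##..
.##^#.
.#..#.
......
......
gen 17: ......
......
..##..
.#<.#.
.#..#.
......
......
gen 18: ......
......
..##..
.#..#.
.#v.#.
......
......
gen 19: ......
......
..##..
.#..#.
.<#.#.
......
......
gen 20: ......
......
..##..
.#..#.
..#.#.
.v....
......
gen 21: ......
......
..##..
.#..#.
..#.#.
<#....
......
gen 22: ......
......
..##..
.#..#.
^.#.#.
##....
......
gen 23: ......
......
..##..
.#..#.
#>#.#.
##....
......
gen 24: ......
......
..##..
.#..#.
###.#.
#v....
......
gen 25: ......
......
..##..
.#..#.
###.#.
#.>...
......
gen 26: ......
......
..##..
.#..#.
###.#.
#.#...
..v...
gen 27: ......
......
..##..
.#..#.
###.#.
#.#...
.<#...
gen 28: ......
......
..##..
.#..#.
###.#.
#^#...
.##...
gen 29: ......
......
..##..
.#..#.
###.#.
##>...
.##...
gen 30: ......
......
..##..
.#..#.
##^.#.
##....
.##...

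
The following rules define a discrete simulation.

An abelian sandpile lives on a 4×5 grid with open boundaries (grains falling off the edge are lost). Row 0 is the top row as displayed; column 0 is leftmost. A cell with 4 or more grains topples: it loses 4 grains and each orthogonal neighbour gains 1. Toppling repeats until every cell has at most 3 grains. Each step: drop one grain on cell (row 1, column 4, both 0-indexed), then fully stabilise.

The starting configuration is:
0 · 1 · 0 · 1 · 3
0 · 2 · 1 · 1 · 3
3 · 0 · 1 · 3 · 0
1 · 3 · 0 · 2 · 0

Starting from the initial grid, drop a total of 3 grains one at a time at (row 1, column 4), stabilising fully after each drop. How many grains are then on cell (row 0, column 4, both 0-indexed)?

0

k=0  0 · 1 · 0 · 1 · 3
0 · 2 · 1 · 1 · 3
3 · 0 · 1 · 3 · 0
1 · 3 · 0 · 2 · 0
k=1  0 · 1 · 0 · 2 · 0
0 · 2 · 1 · 2 · 1
3 · 0 · 1 · 3 · 1
1 · 3 · 0 · 2 · 0
k=2  0 · 1 · 0 · 2 · 0
0 · 2 · 1 · 2 · 2
3 · 0 · 1 · 3 · 1
1 · 3 · 0 · 2 · 0
k=3  0 · 1 · 0 · 2 · 0
0 · 2 · 1 · 2 · 3
3 · 0 · 1 · 3 · 1
1 · 3 · 0 · 2 · 0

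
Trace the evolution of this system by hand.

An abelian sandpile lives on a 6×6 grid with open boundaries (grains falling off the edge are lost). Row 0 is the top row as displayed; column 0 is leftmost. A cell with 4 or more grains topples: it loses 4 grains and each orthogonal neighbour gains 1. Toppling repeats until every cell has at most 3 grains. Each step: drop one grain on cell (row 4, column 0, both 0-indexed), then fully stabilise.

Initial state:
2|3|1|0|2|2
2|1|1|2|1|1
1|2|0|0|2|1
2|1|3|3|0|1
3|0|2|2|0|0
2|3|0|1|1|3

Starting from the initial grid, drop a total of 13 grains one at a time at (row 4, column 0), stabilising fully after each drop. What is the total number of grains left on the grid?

56

0) 2|3|1|0|2|2
2|1|1|2|1|1
1|2|0|0|2|1
2|1|3|3|0|1
3|0|2|2|0|0
2|3|0|1|1|3
1) 2|3|1|0|2|2
2|1|1|2|1|1
1|2|0|0|2|1
3|1|3|3|0|1
0|1|2|2|0|0
3|3|0|1|1|3
2) 2|3|1|0|2|2
2|1|1|2|1|1
1|2|0|0|2|1
3|1|3|3|0|1
1|1|2|2|0|0
3|3|0|1|1|3
3) 2|3|1|0|2|2
2|1|1|2|1|1
1|2|0|0|2|1
3|1|3|3|0|1
2|1|2|2|0|0
3|3|0|1|1|3
4) 2|3|1|0|2|2
2|1|1|2|1|1
1|2|0|0|2|1
3|1|3|3|0|1
3|1|2|2|0|0
3|3|0|1|1|3
5) 2|3|1|0|2|2
2|1|1|2|1|1
2|2|0|0|2|1
0|2|3|3|0|1
2|3|2|2|0|0
1|0|1|1|1|3
6) 2|3|1|0|2|2
2|1|1|2|1|1
2|2|0|0|2|1
0|2|3|3|0|1
3|3|2|2|0|0
1|0|1|1|1|3
7) 2|3|1|0|2|2
2|1|1|2|1|1
2|2|0|0|2|1
1|3|3|3|0|1
1|0|3|2|0|0
2|1|1|1|1|3
8) 2|3|1|0|2|2
2|1|1|2|1|1
2|2|0|0|2|1
1|3|3|3|0|1
2|0|3|2|0|0
2|1|1|1|1|3
9) 2|3|1|0|2|2
2|1|1|2|1|1
2|2|0|0|2|1
1|3|3|3|0|1
3|0|3|2|0|0
2|1|1|1|1|3
10) 2|3|1|0|2|2
2|1|1|2|1|1
2|2|0|0|2|1
2|3|3|3|0|1
0|1|3|2|0|0
3|1|1|1|1|3
11) 2|3|1|0|2|2
2|1|1|2|1|1
2|2|0|0|2|1
2|3|3|3|0|1
1|1|3|2|0|0
3|1|1|1|1|3
12) 2|3|1|0|2|2
2|1|1|2|1|1
2|2|0|0|2|1
2|3|3|3|0|1
2|1|3|2|0|0
3|1|1|1|1|3
13) 2|3|1|0|2|2
2|1|1|2|1|1
2|2|0|0|2|1
2|3|3|3|0|1
3|1|3|2|0|0
3|1|1|1|1|3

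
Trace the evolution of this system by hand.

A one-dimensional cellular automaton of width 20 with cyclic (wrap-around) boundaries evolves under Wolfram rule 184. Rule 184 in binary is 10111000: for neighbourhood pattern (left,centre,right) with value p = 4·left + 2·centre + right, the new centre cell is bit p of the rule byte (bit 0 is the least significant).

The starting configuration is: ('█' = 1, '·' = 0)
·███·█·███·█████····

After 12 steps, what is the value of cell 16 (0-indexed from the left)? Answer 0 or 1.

0

k=0  ·███·█·███·█████····
k=1  ·██·█·███·█████·█···
k=2  ·█·█·███·█████·█·█··
k=3  ··█·███·█████·█·█·█·
k=4  ···███·█████·█·█·█·█
k=5  █··██·█████·█·█·█·█·
k=6  ·█·█·█████·█·█·█·█·█
k=7  █·█·█████·█·█·█·█·█·
k=8  ·█·█████·█·█·█·█·█·█
k=9  █·█████·█·█·█·█·█·█·
k=10  ·█████·█·█·█·█·█·█·█
k=11  █████·█·█·█·█·█·█·█·
k=12  ████·█·█·█·█·█·█·█·█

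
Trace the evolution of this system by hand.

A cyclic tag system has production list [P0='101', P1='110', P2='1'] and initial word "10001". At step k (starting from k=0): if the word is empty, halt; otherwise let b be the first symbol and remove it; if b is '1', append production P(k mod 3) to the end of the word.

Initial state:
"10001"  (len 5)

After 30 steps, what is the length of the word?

t=0: "10001"  (len 5)
t=1: "0001101"  (len 7)
t=2: "001101"  (len 6)
t=3: "01101"  (len 5)
t=4: "1101"  (len 4)
t=5: "101110"  (len 6)
t=6: "011101"  (len 6)
t=7: "11101"  (len 5)
t=8: "1101110"  (len 7)
t=9: "1011101"  (len 7)
t=10: "011101101"  (len 9)
t=11: "11101101"  (len 8)
t=12: "11011011"  (len 8)
t=13: "1011011101"  (len 10)
t=14: "011011101110"  (len 12)
t=15: "11011101110"  (len 11)
t=16: "1011101110101"  (len 13)
t=17: "011101110101110"  (len 15)
t=18: "11101110101110"  (len 14)
t=19: "1101110101110101"  (len 16)
t=20: "101110101110101110"  (len 18)
t=21: "011101011101011101"  (len 18)
t=22: "11101011101011101"  (len 17)
t=23: "1101011101011101110"  (len 19)
t=24: "1010111010111011101"  (len 19)
t=25: "010111010111011101101"  (len 21)
t=26: "10111010111011101101"  (len 20)
t=27: "01110101110111011011"  (len 20)
t=28: "1110101110111011011"  (len 19)
t=29: "110101110111011011110"  (len 21)
t=30: "101011101110110111101"  (len 21)

21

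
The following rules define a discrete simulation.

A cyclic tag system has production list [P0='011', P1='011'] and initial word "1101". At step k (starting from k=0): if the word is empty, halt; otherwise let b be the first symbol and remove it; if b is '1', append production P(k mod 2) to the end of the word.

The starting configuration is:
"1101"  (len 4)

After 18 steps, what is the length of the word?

gen 0: "1101"  (len 4)
gen 1: "101011"  (len 6)
gen 2: "01011011"  (len 8)
gen 3: "1011011"  (len 7)
gen 4: "011011011"  (len 9)
gen 5: "11011011"  (len 8)
gen 6: "1011011011"  (len 10)
gen 7: "011011011011"  (len 12)
gen 8: "11011011011"  (len 11)
gen 9: "1011011011011"  (len 13)
gen 10: "011011011011011"  (len 15)
gen 11: "11011011011011"  (len 14)
gen 12: "1011011011011011"  (len 16)
gen 13: "011011011011011011"  (len 18)
gen 14: "11011011011011011"  (len 17)
gen 15: "1011011011011011011"  (len 19)
gen 16: "011011011011011011011"  (len 21)
gen 17: "11011011011011011011"  (len 20)
gen 18: "1011011011011011011011"  (len 22)

22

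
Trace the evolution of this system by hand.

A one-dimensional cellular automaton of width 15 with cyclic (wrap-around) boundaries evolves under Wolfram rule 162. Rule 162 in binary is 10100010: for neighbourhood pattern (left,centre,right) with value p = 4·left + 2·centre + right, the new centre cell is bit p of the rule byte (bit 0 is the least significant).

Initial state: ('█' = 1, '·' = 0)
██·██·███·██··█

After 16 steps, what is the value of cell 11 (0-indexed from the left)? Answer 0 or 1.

[0] ██·██·███·██··█
[1] █·█··█·█·█···█·
[2] ·█··█·█·█···█·█
[3] █··█·█·█···█·█·
[4] ··█·█·█···█·█·█
[5] ·█·█·█···█·█·█·
[6] █·█·█···█·█·█··
[7] ·█·█···█·█·█··█
[8] █·█···█·█·█··█·
[9] ·█···█·█·█··█·█
[10] █···█·█·█··█·█·
[11] ···█·█·█··█·█·█
[12] ··█·█·█··█·█·█·
[13] ·█·█·█··█·█·█··
[14] █·█·█··█·█·█···
[15] ·█·█··█·█·█···█
[16] █·█··█·█·█···█·

0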